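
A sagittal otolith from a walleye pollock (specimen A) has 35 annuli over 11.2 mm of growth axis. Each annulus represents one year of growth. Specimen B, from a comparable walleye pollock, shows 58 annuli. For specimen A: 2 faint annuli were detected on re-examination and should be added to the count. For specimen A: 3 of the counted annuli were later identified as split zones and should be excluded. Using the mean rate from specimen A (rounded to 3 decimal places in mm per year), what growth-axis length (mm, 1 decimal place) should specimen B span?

Specimen A: correcting the raw count gives 35 − 3 + 2 = 34 true annuli.
A: 11.2 mm over 34 years gives 11.2 / 34 ≈ 0.329 mm/yr.
Length of B = 0.329 × 58 = 19.1 mm.

19.1 mm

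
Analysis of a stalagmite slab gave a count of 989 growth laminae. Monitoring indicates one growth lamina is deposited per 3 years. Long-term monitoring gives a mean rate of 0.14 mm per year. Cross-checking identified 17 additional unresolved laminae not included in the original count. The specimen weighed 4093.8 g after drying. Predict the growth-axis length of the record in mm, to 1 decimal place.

Adjusted count: 989 + 17 = 1006 growth laminae.
Multiplying by 3 years per growth lamina: 1006 × 3 = 3018 years.
Length ≈ 0.14 × 3018 = 422.5 mm.

422.5 mm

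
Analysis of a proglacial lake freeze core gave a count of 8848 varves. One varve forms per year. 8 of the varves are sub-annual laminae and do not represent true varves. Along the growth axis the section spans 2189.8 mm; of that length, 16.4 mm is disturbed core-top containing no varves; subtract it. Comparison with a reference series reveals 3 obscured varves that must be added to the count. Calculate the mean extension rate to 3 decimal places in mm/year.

0.246 mm/year

Adjusted count: 8848 − 8 + 3 = 8843 varves.
Net length = 2189.8 − 16.4 = 2173.4 mm.
Extension rate ≈ 2173.4 / 8843 = 0.246 mm/year.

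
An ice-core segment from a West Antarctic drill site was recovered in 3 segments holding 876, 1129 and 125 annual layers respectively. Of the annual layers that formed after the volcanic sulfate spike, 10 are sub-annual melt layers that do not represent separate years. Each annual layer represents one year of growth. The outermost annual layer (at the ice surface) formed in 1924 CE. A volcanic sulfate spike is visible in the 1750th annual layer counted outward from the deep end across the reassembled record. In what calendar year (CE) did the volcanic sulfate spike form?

1554 CE

Total annual layers = 876 + 1129 + 125 = 2130.
Between annual layer 1750 and the ice surface there are 2130 − 1750 = 380 annual layers.
Removing the 10 false annual layers leaves 380 − 10 = 370 true annual layers beyond the volcanic sulfate spike.
Counting back 370 years from 1924 CE places the volcanic sulfate spike in 1924 − 370 = 1554 CE.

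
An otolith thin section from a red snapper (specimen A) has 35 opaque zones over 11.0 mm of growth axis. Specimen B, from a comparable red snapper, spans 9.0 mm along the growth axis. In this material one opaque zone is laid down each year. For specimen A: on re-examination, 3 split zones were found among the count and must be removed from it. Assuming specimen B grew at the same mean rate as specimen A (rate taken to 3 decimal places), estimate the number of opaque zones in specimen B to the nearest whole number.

26 opaque zones

Specimen A: after corrections the count is 35 − 3 = 32 opaque zones.
A: 11.0 mm over 32 years gives 11.0 / 32 ≈ 0.344 mm/yr.
B spans 9.0 / 0.344 = 26.16 years ≈ 26 opaque zones.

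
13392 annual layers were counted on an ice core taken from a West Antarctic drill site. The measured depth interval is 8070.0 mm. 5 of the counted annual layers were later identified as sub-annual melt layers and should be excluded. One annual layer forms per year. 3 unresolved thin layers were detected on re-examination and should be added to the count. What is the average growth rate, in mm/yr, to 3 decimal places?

0.603 mm/yr

Adjusted count: 13392 − 5 + 3 = 13390 annual layers.
Mean rate = 8070.0 mm / 13390 years ≈ 0.603 mm/yr.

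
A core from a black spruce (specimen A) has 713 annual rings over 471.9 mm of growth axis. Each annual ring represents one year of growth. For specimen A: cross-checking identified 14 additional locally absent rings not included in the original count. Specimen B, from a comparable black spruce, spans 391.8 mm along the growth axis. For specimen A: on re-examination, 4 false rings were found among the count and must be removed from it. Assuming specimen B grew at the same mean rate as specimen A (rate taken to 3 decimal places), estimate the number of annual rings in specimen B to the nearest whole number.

Specimen A: after corrections the count is 713 − 4 + 14 = 723 annual rings.
A: Extension rate ≈ 471.9 / 723 = 0.653 mm per year.
B spans 391.8 / 0.653 = 600.00 years ≈ 600 annual rings.

600 annual rings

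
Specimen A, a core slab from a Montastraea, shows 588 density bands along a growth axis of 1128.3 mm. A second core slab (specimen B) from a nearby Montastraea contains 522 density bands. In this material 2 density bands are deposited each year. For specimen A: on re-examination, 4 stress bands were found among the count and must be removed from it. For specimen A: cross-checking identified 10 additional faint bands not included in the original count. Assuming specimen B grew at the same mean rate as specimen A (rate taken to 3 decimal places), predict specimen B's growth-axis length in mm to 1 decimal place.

Specimen A: after corrections the count is 588 − 4 + 10 = 594 density bands.
Specimen A: dividing by 2 density bands per year: 594 / 2 = 297 years.
A: Extension rate ≈ 1128.3 / 297 = 3.799 mm per year.
Specimen B: dividing by 2 density bands per year: 522 / 2 = 261 years. Length of B = 3.799 × 261 = 991.5 mm.

991.5 mm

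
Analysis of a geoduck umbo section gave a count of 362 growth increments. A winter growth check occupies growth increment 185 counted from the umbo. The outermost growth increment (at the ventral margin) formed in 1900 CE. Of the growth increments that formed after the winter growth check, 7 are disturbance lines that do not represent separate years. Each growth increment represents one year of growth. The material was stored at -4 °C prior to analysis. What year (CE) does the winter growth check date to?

1730 CE

362 − 185 = 177 growth increments lie beyond the winter growth check toward the ventral margin.
Removing the 7 false growth increments leaves 177 − 7 = 170 true growth increments beyond the winter growth check.
The growth increment at the ventral margin is 1900 CE, so the winter growth check dates to 1900 − 170 = 1730 CE.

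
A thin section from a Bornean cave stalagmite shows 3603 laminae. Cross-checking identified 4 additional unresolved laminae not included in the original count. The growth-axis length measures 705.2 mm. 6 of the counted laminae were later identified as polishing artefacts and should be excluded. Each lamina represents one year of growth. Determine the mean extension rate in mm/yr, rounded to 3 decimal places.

0.196 mm/yr

After corrections the count is 3603 − 6 + 4 = 3601 laminae.
Extension rate ≈ 705.2 / 3601 = 0.196 mm/yr.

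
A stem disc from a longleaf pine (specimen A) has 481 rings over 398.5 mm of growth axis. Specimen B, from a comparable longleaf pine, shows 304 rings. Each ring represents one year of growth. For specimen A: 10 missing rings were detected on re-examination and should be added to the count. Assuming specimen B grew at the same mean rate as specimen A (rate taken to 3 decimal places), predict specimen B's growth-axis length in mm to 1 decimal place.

Specimen A: adjusted count: 481 + 10 = 491 rings.
A: 398.5 mm over 491 years gives 398.5 / 491 ≈ 0.812 mm/yr.
Length of B = 0.812 × 304 = 246.8 mm.

246.8 mm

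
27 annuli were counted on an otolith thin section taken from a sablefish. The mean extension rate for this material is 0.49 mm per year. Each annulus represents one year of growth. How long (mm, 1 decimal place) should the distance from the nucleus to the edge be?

13.2 mm

The record spans 27 years at 0.49 mm per year.
27 years at 0.49 mm/year gives 0.49 × 27 = 13.2 mm.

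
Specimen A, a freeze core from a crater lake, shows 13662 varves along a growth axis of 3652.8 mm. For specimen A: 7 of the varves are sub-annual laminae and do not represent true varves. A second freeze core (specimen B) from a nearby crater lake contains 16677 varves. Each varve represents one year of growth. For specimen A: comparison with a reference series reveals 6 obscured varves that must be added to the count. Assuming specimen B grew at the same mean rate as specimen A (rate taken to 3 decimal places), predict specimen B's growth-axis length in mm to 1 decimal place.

Specimen A: adjusted count: 13662 − 7 + 6 = 13661 varves.
A: 3652.8 mm over 13661 years gives 3652.8 / 13661 ≈ 0.267 mm/yr.
B's length ≈ 0.267 × 16677 = 4452.8 mm.

4452.8 mm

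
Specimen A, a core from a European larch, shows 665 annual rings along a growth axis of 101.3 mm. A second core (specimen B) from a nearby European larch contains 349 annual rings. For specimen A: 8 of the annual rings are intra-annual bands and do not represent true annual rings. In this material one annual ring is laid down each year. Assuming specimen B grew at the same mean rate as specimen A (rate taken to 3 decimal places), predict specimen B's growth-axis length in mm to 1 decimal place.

Specimen A: correcting the raw count gives 665 − 8 = 657 true annual rings.
A: Mean rate = 101.3 mm / 657 years ≈ 0.154 mm per year.
For B, 0.154 mm/year × 349 years = 53.7 mm.

53.7 mm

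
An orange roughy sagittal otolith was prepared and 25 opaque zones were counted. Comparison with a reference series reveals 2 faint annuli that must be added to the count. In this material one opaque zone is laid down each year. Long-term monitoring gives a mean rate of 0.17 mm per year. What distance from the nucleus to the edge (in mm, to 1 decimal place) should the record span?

Correcting the raw count gives 25 + 2 = 27 true opaque zones.
27 years at 0.17 mm/year gives 0.17 × 27 = 4.6 mm.

4.6 mm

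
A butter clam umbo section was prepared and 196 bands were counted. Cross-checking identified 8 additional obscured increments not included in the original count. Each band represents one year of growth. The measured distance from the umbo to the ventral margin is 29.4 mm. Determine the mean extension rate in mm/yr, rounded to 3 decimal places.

0.144 mm/yr

Adjusted count: 196 + 8 = 204 bands.
Mean rate = 29.4 mm / 204 years ≈ 0.144 mm/yr.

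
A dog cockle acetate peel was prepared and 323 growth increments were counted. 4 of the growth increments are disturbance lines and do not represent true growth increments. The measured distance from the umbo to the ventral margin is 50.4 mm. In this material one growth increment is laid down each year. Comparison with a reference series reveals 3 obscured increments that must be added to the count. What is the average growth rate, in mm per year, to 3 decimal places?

True growth increment count = 323 − 4 + 3 = 322.
Mean rate = 50.4 mm / 322 years ≈ 0.157 mm per year.

0.157 mm per year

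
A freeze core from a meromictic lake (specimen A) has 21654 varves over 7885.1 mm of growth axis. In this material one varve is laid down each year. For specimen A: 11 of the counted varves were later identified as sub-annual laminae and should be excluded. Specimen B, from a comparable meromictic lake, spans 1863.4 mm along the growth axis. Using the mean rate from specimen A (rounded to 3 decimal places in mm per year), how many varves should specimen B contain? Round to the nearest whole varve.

Specimen A: after corrections the count is 21654 − 11 = 21643 varves.
A: Extension rate ≈ 7885.1 / 21643 = 0.364 mm/yr.
B spans 1863.4 / 0.364 = 5119.23 years ≈ 5119 varves.

5119 varves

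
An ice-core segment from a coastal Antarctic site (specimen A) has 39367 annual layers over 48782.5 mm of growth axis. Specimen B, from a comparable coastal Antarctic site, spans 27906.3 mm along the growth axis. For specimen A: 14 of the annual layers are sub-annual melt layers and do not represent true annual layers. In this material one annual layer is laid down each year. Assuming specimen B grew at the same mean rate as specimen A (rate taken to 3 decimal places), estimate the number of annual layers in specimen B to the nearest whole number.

Specimen A: correcting the raw count gives 39367 − 14 = 39353 true annual layers.
A: Mean rate = 48782.5 mm / 39353 years ≈ 1.240 mm/year.
B spans 27906.3 / 1.240 = 22505.08 years ≈ 22505 annual layers.

22505 annual layers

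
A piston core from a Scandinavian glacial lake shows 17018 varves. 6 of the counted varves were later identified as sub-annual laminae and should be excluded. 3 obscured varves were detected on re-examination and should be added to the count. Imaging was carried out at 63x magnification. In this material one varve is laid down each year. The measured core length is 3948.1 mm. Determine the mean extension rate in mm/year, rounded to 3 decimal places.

0.232 mm/year

Correcting the raw count gives 17018 − 6 + 3 = 17015 true varves.
Extension rate ≈ 3948.1 / 17015 = 0.232 mm/year.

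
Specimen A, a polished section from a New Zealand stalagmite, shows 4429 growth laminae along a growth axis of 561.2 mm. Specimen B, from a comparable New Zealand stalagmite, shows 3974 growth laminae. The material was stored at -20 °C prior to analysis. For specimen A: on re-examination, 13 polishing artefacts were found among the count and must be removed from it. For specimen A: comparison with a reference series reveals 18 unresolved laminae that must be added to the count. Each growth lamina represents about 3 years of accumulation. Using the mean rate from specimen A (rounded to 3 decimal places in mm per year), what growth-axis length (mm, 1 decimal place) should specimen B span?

Specimen A: true growth lamina count = 4429 − 13 + 18 = 4434.
Specimen A: 4434 growth laminae at 3 years each span 4434 × 3 = 13302 years.
A: Extension rate ≈ 561.2 / 13302 = 0.042 mm per year.
Specimen B: at 3 years per growth lamina, 3974 × 3 = 11922 years. Length of B = 0.042 × 11922 = 500.7 mm.

500.7 mm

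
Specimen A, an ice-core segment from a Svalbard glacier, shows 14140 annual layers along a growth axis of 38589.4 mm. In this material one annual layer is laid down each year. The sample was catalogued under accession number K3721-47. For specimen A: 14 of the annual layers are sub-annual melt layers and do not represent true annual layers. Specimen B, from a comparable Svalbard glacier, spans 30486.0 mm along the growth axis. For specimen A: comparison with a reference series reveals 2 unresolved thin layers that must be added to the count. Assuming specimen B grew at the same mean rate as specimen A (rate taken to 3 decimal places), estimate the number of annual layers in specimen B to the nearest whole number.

11163 annual layers

Specimen A: after corrections the count is 14140 − 14 + 2 = 14128 annual layers.
A: 38589.4 mm over 14128 years gives 38589.4 / 14128 ≈ 2.731 mm/yr.
For B, 30486.0 / 2.731 = 11162.94 years ≈ 11163 annual layers.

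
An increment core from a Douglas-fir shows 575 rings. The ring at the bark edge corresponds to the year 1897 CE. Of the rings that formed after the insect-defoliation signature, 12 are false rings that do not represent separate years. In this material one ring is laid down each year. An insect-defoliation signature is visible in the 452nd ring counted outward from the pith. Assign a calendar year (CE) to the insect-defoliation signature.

The insect-defoliation signature sits at ring 452 from the pith, so 575 − 452 = 123 rings formed after it.
Excluding 12 false rings: 123 − 12 = 111.
The ring at the bark edge is 1897 CE, so the insect-defoliation signature dates to 1897 − 111 = 1786 CE.

1786 CE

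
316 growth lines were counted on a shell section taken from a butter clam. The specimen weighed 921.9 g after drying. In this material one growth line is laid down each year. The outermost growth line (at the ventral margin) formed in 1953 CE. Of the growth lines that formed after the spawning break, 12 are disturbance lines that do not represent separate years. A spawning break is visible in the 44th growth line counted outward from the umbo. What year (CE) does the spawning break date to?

1693 CE

316 − 44 = 272 growth lines lie beyond the spawning break toward the ventral margin.
Removing the 12 false growth lines leaves 272 − 12 = 260 true growth lines beyond the spawning break.
1953 − 260 = 1693 CE.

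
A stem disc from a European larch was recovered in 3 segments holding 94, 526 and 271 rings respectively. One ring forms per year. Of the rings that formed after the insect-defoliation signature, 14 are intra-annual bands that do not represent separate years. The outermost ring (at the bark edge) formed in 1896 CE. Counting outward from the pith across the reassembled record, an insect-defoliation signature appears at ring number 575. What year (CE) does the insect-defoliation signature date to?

Total rings = 94 + 526 + 271 = 891.
The insect-defoliation signature sits at ring 575 from the pith, so 891 − 575 = 316 rings formed after it.
Excluding 14 false rings: 316 − 14 = 302.
Counting back 302 years from 1896 CE places the insect-defoliation signature in 1896 − 302 = 1594 CE.

1594 CE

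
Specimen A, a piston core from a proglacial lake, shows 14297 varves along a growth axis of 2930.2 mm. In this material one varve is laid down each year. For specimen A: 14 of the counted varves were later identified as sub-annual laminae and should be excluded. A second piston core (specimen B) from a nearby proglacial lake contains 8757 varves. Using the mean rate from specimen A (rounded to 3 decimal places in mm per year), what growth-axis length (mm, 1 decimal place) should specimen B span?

1795.2 mm

Specimen A: correcting the raw count gives 14297 − 14 = 14283 true varves.
A: Extension rate ≈ 2930.2 / 14283 = 0.205 mm per year.
B's length ≈ 0.205 × 8757 = 1795.2 mm.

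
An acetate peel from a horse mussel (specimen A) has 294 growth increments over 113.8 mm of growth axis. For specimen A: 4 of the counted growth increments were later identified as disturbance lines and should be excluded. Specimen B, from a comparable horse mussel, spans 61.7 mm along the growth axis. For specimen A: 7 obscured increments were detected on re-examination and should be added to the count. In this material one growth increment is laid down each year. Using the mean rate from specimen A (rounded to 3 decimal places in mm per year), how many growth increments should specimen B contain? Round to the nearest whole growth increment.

161 growth increments

Specimen A: true growth increment count = 294 − 4 + 7 = 297.
A: 113.8 mm over 297 years gives 113.8 / 297 ≈ 0.383 mm/year.
B spans 61.7 / 0.383 = 161.10 years ≈ 161 growth increments.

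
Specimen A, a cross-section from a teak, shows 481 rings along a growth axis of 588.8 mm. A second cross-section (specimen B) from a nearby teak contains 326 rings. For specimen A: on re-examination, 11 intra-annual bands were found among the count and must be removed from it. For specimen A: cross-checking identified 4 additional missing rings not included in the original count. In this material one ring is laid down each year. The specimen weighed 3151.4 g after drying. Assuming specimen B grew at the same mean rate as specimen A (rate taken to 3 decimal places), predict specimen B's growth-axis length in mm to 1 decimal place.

Specimen A: true ring count = 481 − 11 + 4 = 474.
A: Mean rate = 588.8 mm / 474 years ≈ 1.242 mm per year.
Length of B = 1.242 × 326 = 404.9 mm.

404.9 mm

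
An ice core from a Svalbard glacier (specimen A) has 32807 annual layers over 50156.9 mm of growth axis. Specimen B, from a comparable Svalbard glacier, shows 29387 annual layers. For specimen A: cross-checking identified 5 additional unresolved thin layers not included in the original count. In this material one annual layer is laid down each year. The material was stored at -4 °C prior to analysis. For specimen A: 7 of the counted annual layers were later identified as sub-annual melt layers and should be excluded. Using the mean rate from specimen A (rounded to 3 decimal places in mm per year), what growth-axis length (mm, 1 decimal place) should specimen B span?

44932.7 mm

Specimen A: correcting the raw count gives 32807 − 7 + 5 = 32805 true annual layers.
A: Extension rate ≈ 50156.9 / 32805 = 1.529 mm/yr.
Length of B = 1.529 × 29387 = 44932.7 mm.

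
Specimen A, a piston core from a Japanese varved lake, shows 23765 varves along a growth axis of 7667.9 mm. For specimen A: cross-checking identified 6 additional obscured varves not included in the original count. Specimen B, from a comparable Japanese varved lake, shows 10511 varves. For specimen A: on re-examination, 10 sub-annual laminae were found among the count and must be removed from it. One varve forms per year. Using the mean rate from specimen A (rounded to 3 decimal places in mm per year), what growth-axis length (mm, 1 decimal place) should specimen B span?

3395.1 mm

Specimen A: after corrections the count is 23765 − 10 + 6 = 23761 varves.
A: Mean rate = 7667.9 mm / 23761 years ≈ 0.323 mm per year.
For B, 0.323 mm/year × 10511 years = 3395.1 mm.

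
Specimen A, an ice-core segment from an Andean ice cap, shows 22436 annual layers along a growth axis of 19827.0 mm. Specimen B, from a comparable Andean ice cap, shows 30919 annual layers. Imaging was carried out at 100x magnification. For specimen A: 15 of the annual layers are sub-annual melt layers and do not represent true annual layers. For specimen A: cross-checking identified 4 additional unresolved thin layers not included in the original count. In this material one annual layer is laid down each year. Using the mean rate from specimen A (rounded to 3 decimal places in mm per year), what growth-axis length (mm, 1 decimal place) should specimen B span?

Specimen A: true annual layer count = 22436 − 15 + 4 = 22425.
A: Mean rate = 19827.0 mm / 22425 years ≈ 0.884 mm per year.
For B, 0.884 mm/year × 30919 years = 27332.4 mm.

27332.4 mm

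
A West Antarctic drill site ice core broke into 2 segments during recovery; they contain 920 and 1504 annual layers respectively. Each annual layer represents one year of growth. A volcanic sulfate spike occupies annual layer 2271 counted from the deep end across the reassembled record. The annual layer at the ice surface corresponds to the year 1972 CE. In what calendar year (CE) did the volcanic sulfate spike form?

Total annual layers = 920 + 1504 = 2424.
The volcanic sulfate spike sits at annual layer 2271 from the deep end, so 2424 − 2271 = 153 annual layers formed after it.
Counting back 153 years from 1972 CE places the volcanic sulfate spike in 1972 − 153 = 1819 CE.

1819 CE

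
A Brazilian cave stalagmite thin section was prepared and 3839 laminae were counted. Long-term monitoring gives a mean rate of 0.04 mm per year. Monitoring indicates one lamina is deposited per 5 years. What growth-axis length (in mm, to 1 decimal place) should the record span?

3839 laminae at 5 years each span 3839 × 5 = 19195 years.
19195 years at 0.04 mm/year gives 0.04 × 19195 = 767.8 mm.

767.8 mm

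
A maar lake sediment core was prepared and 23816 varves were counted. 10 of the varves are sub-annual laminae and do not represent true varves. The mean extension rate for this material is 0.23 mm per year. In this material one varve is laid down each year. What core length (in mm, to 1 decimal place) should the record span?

Adjusted count: 23816 − 10 = 23806 varves.
Length ≈ 0.23 × 23806 = 5475.4 mm.

5475.4 mm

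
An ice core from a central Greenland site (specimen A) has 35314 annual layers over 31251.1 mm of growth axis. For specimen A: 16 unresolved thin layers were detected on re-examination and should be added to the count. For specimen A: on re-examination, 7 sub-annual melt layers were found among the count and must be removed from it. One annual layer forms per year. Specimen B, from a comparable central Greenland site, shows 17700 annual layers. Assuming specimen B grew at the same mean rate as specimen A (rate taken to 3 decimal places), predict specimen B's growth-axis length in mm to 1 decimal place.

15664.5 mm

Specimen A: correcting the raw count gives 35314 − 7 + 16 = 35323 true annual layers.
A: Extension rate ≈ 31251.1 / 35323 = 0.885 mm/year.
For B, 0.885 mm/year × 17700 years = 15664.5 mm.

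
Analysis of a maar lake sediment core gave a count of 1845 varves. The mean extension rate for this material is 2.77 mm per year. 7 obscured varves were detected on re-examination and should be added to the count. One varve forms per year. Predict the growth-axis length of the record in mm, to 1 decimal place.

5130.0 mm

Adjusted count: 1845 + 7 = 1852 varves.
Length ≈ 2.77 × 1852 = 5130.0 mm.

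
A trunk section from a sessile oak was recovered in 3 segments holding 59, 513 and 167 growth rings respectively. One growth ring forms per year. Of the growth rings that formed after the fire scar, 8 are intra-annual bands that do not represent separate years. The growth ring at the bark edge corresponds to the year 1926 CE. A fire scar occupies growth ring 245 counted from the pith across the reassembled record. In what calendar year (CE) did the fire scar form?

Total growth rings = 59 + 513 + 167 = 739.
739 − 245 = 494 growth rings lie beyond the fire scar toward the bark edge.
494 − 8 false = 486 true growth rings after the fire scar.
The growth ring at the bark edge is 1926 CE, so the fire scar dates to 1926 − 486 = 1440 CE.

1440 CE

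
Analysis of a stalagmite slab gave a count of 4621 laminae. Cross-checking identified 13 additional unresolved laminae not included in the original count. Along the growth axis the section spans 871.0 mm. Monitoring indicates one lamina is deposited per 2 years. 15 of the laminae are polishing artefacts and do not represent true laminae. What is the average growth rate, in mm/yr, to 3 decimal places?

True lamina count = 4621 − 15 + 13 = 4619.
At 2 years per lamina, 4619 × 2 = 9238 years.
Mean rate = 871.0 mm / 9238 years ≈ 0.094 mm/yr.

0.094 mm/yr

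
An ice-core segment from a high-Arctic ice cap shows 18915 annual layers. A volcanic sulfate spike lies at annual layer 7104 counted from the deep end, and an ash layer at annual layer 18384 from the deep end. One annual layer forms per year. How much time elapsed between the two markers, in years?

11280 years

18384 − 7104 = 11280 annual layers lie between the two events.
That is 11280 years at one annual layer per year.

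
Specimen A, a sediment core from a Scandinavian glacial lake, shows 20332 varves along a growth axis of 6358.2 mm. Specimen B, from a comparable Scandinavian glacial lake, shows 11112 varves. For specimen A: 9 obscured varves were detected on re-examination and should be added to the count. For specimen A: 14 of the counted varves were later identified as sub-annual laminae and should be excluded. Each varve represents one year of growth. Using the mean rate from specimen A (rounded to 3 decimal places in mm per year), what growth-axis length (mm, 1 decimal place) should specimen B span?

Specimen A: after corrections the count is 20332 − 14 + 9 = 20327 varves.
A: Mean rate = 6358.2 mm / 20327 years ≈ 0.313 mm/year.
For B, 0.313 mm/year × 11112 years = 3478.1 mm.

3478.1 mm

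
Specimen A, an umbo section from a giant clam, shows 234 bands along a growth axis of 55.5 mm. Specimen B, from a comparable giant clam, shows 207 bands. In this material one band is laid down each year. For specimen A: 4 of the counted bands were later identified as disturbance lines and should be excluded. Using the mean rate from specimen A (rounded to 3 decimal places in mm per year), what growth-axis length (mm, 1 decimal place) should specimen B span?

Specimen A: correcting the raw count gives 234 − 4 = 230 true bands.
A: Extension rate ≈ 55.5 / 230 = 0.241 mm per year.
For B, 0.241 mm/year × 207 years = 49.9 mm.

49.9 mm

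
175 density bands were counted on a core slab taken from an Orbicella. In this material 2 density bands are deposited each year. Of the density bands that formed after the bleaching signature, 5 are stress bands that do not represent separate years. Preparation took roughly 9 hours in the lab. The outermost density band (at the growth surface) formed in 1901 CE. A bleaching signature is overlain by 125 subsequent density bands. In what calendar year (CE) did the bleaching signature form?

1841 CE

There are 125 density bands younger than the bleaching signature.
Excluding 5 false density bands: 125 − 5 = 120.
120 density bands at 2 per year is 120 / 2 = 60 years.
1901 − 60 = 1841 CE.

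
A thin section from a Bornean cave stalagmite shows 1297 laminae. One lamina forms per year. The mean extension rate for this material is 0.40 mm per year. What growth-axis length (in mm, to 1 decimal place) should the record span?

518.8 mm

The record spans 1297 years at 0.40 mm per year.
Predicted length = 0.40 mm/year × 1297 years = 518.8 mm.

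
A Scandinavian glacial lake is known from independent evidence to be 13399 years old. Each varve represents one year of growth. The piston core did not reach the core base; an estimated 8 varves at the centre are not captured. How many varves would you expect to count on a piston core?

One varve per year gives 13399 varves over 13399 years.
13399 − 8 missed = 13391 varves expected in the prepared section.

13391 varves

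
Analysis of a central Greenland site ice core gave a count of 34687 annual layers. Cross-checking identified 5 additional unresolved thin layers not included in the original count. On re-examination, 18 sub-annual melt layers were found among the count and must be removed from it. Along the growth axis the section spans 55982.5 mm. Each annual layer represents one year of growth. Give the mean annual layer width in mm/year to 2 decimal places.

1.61 mm/year

Adjusted count: 34687 − 18 + 5 = 34674 annual layers.
Extension rate ≈ 55982.5 / 34674 = 1.61 mm/year.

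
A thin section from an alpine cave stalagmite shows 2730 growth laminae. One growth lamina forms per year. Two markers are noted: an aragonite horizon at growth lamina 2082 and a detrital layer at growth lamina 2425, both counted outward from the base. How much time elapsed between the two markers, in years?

The two markers are separated by 2425 − 2082 = 343 growth laminae.
That is 343 years at one growth lamina per year.

343 years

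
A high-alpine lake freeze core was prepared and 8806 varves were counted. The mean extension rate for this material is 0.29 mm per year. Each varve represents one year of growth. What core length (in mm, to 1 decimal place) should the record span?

8806 years of growth are recorded.
8806 years at 0.29 mm/year gives 0.29 × 8806 = 2553.7 mm.

2553.7 mm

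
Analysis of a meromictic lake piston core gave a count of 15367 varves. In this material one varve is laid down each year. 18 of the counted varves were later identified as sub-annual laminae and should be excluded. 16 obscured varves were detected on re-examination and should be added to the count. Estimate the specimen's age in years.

15365 yr

Correcting the raw count gives 15367 − 18 + 16 = 15365 true varves.
At one varve per year, that is 15365 years.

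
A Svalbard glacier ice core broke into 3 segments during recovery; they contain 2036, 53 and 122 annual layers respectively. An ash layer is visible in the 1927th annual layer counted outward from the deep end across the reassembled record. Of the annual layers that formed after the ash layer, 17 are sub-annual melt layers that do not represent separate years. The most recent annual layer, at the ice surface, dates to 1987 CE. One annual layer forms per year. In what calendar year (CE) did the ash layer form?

1720 CE

Total annual layers = 2036 + 53 + 122 = 2211.
2211 − 1927 = 284 annual layers lie beyond the ash layer toward the ice surface.
Removing the 17 false annual layers leaves 284 − 17 = 267 true annual layers beyond the ash layer.
The annual layer at the ice surface is 1987 CE, so the ash layer dates to 1987 − 267 = 1720 CE.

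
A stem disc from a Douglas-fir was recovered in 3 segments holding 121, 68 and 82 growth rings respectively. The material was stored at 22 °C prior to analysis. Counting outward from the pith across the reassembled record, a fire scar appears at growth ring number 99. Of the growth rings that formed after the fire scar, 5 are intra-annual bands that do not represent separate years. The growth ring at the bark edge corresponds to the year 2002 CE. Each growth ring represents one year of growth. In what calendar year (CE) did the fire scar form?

Total growth rings = 121 + 68 + 82 = 271.
The fire scar sits at growth ring 99 from the pith, so 271 − 99 = 172 growth rings formed after it.
Excluding 5 false growth rings: 172 − 5 = 167.
2002 − 167 = 1835 CE.

1835 CE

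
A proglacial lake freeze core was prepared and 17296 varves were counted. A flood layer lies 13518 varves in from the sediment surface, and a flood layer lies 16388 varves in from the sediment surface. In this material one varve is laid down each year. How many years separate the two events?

16388 − 13518 = 2870 varves lie between the two events.
One varve per year makes the interval 2870 years.

2870 yr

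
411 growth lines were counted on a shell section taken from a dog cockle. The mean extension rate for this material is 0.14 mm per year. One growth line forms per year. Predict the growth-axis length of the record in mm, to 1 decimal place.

The record spans 411 years at 0.14 mm per year.
Length ≈ 0.14 × 411 = 57.5 mm.

57.5 mm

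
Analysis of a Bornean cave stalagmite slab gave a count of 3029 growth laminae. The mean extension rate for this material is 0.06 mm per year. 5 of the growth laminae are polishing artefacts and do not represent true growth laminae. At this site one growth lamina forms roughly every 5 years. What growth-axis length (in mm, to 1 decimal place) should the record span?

907.2 mm

True growth lamina count = 3029 − 5 = 3024.
Multiplying by 5 years per growth lamina: 3024 × 5 = 15120 years.
Length ≈ 0.06 × 15120 = 907.2 mm.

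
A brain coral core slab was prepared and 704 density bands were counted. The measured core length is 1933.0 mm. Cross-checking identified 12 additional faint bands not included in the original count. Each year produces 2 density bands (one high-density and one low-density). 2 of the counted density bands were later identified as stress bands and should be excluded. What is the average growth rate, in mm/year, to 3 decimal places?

5.415 mm/year

True density band count = 704 − 2 + 12 = 714.
Dividing by 2 density bands per year: 714 / 2 = 357 years.
Extension rate ≈ 1933.0 / 357 = 5.415 mm/year.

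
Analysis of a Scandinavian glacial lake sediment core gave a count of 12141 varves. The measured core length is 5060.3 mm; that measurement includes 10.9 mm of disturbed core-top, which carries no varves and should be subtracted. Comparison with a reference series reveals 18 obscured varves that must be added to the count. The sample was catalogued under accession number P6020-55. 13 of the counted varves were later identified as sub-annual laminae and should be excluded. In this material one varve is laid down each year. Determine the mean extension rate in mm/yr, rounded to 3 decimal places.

After corrections the count is 12141 − 13 + 18 = 12146 varves.
Net length = 5060.3 − 10.9 = 5049.4 mm.
Extension rate ≈ 5049.4 / 12146 = 0.416 mm/yr.

0.416 mm/yr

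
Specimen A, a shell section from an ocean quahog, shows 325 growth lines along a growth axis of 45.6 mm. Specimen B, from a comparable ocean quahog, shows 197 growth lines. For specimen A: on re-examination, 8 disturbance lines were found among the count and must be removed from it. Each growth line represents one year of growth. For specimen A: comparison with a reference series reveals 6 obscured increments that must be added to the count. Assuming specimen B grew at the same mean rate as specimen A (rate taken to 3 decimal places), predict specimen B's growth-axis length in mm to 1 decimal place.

27.8 mm

Specimen A: after corrections the count is 325 − 8 + 6 = 323 growth lines.
A: Mean rate = 45.6 mm / 323 years ≈ 0.141 mm/yr.
B's length ≈ 0.141 × 197 = 27.8 mm.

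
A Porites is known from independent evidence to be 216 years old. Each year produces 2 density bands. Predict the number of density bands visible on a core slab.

With 2 density bands per year, 216 years would produce 216 × 2 = 432 density bands.
So 432 density bands should be present.

432 density bands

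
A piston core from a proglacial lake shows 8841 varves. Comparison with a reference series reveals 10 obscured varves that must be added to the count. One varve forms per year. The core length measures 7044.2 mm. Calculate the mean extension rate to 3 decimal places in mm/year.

True varve count = 8841 + 10 = 8851.
7044.2 mm over 8851 years gives 7044.2 / 8851 ≈ 0.796 mm/year.

0.796 mm/year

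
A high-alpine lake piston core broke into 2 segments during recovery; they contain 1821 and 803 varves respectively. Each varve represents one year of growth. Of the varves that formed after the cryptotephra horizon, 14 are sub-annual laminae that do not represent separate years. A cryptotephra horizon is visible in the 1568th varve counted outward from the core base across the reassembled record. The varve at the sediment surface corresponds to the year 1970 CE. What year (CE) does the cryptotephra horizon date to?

Total varves = 1821 + 803 = 2624.
2624 − 1568 = 1056 varves lie beyond the cryptotephra horizon toward the sediment surface.
Removing the 14 false varves leaves 1056 − 14 = 1042 true varves beyond the cryptotephra horizon.
Counting back 1042 years from 1970 CE places the cryptotephra horizon in 1970 − 1042 = 928 CE.

928 CE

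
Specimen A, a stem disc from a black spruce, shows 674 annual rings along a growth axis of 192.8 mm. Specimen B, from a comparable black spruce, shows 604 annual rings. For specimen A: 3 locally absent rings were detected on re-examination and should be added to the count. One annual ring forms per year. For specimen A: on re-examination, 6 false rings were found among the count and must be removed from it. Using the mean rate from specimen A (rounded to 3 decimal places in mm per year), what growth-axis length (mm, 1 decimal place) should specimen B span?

Specimen A: adjusted count: 674 − 6 + 3 = 671 annual rings.
A: Extension rate ≈ 192.8 / 671 = 0.287 mm per year.
B's length ≈ 0.287 × 604 = 173.3 mm.

173.3 mm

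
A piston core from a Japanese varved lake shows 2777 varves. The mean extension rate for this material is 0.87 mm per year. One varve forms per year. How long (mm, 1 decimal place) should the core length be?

2777 years of growth are recorded.
Length ≈ 0.87 × 2777 = 2416.0 mm.

2416.0 mm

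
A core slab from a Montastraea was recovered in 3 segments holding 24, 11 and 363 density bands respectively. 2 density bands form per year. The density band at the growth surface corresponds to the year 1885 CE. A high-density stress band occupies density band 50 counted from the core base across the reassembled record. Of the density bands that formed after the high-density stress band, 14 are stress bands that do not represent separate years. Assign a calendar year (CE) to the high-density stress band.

1718 CE

Total density bands = 24 + 11 + 363 = 398.
398 − 50 = 348 density bands lie beyond the high-density stress band toward the growth surface.
Excluding 14 false density bands: 348 − 14 = 334.
With 2 density bands per year, 334 / 2 = 167 years.
The density band at the growth surface is 1885 CE, so the high-density stress band dates to 1885 − 167 = 1718 CE.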